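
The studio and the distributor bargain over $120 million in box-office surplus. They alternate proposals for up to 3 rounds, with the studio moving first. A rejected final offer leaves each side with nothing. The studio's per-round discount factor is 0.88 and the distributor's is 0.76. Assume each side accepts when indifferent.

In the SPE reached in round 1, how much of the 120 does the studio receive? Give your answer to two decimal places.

109.06

Work backward from the last round.
Round 3 (the studio proposes): the distributor will accept anything ≥ 0, so the studio offers 0 and keeps 120.
Round 2 (the distributor proposes): the studio can get 120 next round, worth 0.88 × 120 = 105.6 now. The distributor offers 105.6 and keeps 120 − 105.6 = 14.4.
Round 1 (the studio proposes): the distributor can get 14.4 next round, worth 0.76 × 14.4 = 10.944 now. The studio offers 10.944 and keeps 120 − 10.944 = 109.056.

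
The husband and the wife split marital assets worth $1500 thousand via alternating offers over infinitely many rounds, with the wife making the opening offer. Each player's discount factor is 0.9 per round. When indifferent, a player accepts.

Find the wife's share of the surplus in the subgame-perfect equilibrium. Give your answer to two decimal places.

789.47

Let x be the wife's share when the wife proposes and y be the husband's share when the husband proposes.
The husband accepts iff offered ≥ 0.9·y, so x = 1500 − 0.9y. Symmetrically y = 1500 − 0.9x.
Substituting: x = 1500 − 0.9(1500 − 0.9x), giving x(1 − 0.9·0.9) = 1500(1 − 0.9).
So x = 1500 × 0.1 / 0.19 ≈ 789.4737, and the husband receives 1500 − x ≈ 710.5263.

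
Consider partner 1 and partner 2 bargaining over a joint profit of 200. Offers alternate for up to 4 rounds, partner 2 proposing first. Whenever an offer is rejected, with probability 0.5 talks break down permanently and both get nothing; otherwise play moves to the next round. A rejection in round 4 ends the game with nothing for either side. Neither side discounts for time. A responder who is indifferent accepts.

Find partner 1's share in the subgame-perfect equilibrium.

Round 4 (partner 1 proposes): rejection yields 0 for partner 2; partner 1 offers 0 and keeps 200.
Round 3 (partner 2 proposes): rejecting gives partner 1 an expected 0.5 × 200 = 100. Partner 2 offers 100 and keeps 200 − 100 = 100.
Round 2 (partner 1 proposes): rejecting gives partner 2 an expected 0.5 × 100 = 50, so partner 1 offers 50, keeping 150.
Round 1 (partner 2 proposes): rejecting gives partner 1 an expected 0.5 × 150 = 75; partner 2 offers that and keeps 125.

75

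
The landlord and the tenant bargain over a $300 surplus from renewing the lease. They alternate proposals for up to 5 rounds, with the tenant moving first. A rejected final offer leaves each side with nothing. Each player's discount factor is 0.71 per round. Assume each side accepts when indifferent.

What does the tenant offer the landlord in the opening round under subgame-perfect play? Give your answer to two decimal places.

Round 5 (the tenant proposes): rejection yields 0 for the landlord; the tenant offers 0 and keeps 300.
Round 4 (the landlord proposes): the tenant can get 300 next round, worth 0.71 × 300 = 213 now; the landlord offers that and keeps 87.
Round 3 (the tenant proposes): the landlord can get 87 next round, worth 0.71 × 87 = 61.77 now. The tenant offers 61.77 and keeps 300 − 61.77 = 238.23.
Round 2 (the landlord proposes): the tenant can get 238.23 next round, worth 0.71 × 238.23 = 169.1433 now. The landlord offers 169.1433 and keeps 300 − 169.1433 = 130.8567.
Round 1 (the tenant proposes): the landlord can get 130.8567 next round, worth 0.71 × 130.8567 = 92.908257 now, so the tenant offers 92.908257, keeping 207.091743.

92.91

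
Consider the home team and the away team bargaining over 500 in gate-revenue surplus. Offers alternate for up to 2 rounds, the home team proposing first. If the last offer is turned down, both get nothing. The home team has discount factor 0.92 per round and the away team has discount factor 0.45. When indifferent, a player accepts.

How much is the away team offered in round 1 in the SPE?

Round 2 (the away team proposes): the home team will accept anything ≥ 0, so the away team offers 0 and keeps 500.
Round 1 (the home team proposes): the away team can get 500 next round, worth 0.45 × 500 = 225 now, so the home team offers 225, keeping 275.

225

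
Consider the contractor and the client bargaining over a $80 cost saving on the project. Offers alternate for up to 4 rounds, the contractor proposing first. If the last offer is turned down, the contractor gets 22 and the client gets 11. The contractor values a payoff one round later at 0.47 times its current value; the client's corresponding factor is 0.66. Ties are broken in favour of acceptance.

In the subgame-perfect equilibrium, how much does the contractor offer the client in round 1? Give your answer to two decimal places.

39.86

Round 4 (the client proposes): the contractor gets 22 if talks fail, so the client offers 22 and keeps 58.
Round 3 (the contractor proposes): the client can get 58 next round, worth 0.66 × 58 = 38.28 now. The contractor offers 38.28 and keeps 80 − 38.28 = 41.72.
Round 2 (the client proposes): the contractor can get 41.72 next round, worth 0.47 × 41.72 = 19.6084 now; the client offers that and keeps 60.3916.
Round 1 (the contractor proposes): the client can get 60.3916 next round, worth 0.66 × 60.3916 = 39.858456 now, so the contractor offers 39.858456, keeping 40.141544.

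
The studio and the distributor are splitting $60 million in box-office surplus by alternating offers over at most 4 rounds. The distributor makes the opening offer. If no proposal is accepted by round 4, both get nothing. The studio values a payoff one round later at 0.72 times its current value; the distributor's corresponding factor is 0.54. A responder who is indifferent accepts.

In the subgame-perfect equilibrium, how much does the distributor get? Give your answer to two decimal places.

23.33

Round 4 (the studio proposes): the distributor will accept anything ≥ 0, so the studio offers 0 and keeps 60.
Round 3 (the distributor proposes): the studio can get 60 next round, worth 0.72 × 60 = 43.2 now. The distributor offers 43.2 and keeps 60 − 43.2 = 16.8.
Round 2 (the studio proposes): the distributor can get 16.8 next round, worth 0.54 × 16.8 = 9.072 now; the studio offers that and keeps 50.928.
Round 1 (the distributor proposes): the studio can get 50.928 next round, worth 0.72 × 50.928 = 36.66816 now; the distributor offers that and keeps 23.33184.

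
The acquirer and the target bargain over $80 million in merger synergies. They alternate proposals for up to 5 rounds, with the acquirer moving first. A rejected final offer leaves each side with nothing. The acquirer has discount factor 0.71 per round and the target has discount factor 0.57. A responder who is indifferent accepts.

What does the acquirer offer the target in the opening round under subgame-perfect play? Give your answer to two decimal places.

By backward induction:
Round 5 (the acquirer proposes): rejection yields 0 for the target; the acquirer offers 0 and keeps 80.
Round 4 (the target proposes): the acquirer can get 80 next round, worth 0.71 × 80 = 56.8 now. The target offers 56.8 and keeps 80 − 56.8 = 23.2.
Round 3 (the acquirer proposes): the target can get 23.2 next round, worth 0.57 × 23.2 = 13.224 now; the acquirer offers that and keeps 66.776.
Round 2 (the target proposes): the acquirer can get 66.776 next round, worth 0.71 × 66.776 = 47.41096 now. The target offers 47.41096 and keeps 80 − 47.41096 = 32.58904.
Round 1 (the acquirer proposes): the target can get 32.58904 next round, worth 0.57 × 32.58904 = 18.5757528 now. The acquirer offers 18.5757528 and keeps 80 − 18.5757528 = 61.4242472.

18.58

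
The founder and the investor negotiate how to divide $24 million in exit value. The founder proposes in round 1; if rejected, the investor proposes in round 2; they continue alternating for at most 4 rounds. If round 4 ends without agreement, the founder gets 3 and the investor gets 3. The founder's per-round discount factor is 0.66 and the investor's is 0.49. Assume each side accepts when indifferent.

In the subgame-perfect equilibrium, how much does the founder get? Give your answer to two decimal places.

16.67

Solve by backward induction from round 4.
Round 4 (the investor proposes): the founder gets 3 if talks fail, so the investor offers 3 and keeps 21.
Round 3 (the founder proposes): the investor can get 21 next round, worth 0.49 × 21 = 10.29 now. The founder offers 10.29 and keeps 24 − 10.29 = 13.71.
Round 2 (the investor proposes): the founder can get 13.71 next round, worth 0.66 × 13.71 = 9.0486 now. The investor offers 9.0486 and keeps 24 − 9.0486 = 14.9514.
Round 1 (the founder proposes): the investor can get 14.9514 next round, worth 0.49 × 14.9514 = 7.326186 now, so the founder offers 7.326186, keeping 16.673814.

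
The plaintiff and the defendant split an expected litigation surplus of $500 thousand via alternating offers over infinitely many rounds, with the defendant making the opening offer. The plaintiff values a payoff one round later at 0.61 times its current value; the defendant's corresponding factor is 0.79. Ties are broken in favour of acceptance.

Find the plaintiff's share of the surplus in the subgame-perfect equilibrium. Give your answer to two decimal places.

In a stationary SPE each proposer offers the other exactly their discounted continuation value.
If the defendant keeps x when proposing and the plaintiff keeps y when proposing, then x = 500 − 0.61y and y = 500 − 0.79x.
Solving: x = 500(1 − 0.61) / (1 − 0.79·0.61) = 195 / 0.5181 ≈ 376.3752.
The plaintiff gets 500 − 376.3752 ≈ 123.6248.

123.62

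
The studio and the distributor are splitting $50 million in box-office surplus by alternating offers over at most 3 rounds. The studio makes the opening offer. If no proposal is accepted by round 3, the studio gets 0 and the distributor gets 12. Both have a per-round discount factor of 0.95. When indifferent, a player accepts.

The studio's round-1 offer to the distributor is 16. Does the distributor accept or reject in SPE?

Work out the distributor's continuation value if the offer is rejected.
Round 3 (the studio proposes): the distributor gets 12 if talks fail, so the studio offers 12 and keeps 38.
Round 2 (the distributor proposes): the studio can get 38 next round, worth 0.95 × 38 = 36.1 now, so the distributor offers 36.1, keeping 13.9.
So by rejecting in round 1, the distributor gets 13.9 next round, worth 0.95 × 13.9 = 13.205 now.
Offer 16 ≥ 13.205, so the distributor accepts.

Accept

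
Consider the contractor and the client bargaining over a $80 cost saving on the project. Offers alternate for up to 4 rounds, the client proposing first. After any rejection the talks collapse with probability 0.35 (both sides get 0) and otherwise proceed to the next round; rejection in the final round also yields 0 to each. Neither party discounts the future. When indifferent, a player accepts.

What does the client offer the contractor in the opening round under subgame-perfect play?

Round 4 (the contractor proposes): the client will accept anything ≥ 0, so the contractor offers 0 and keeps 80.
Round 3 (the client proposes): rejecting gives the contractor an expected 0.65 × 80 = 52; the client offers that and keeps 28.
Round 2 (the contractor proposes): rejecting gives the client an expected 0.65 × 28 = 18.2, so the contractor offers 18.2, keeping 61.8.
Round 1 (the client proposes): rejecting gives the contractor an expected 0.65 × 61.8 = 40.17; the client offers that and keeps 39.83.

40.17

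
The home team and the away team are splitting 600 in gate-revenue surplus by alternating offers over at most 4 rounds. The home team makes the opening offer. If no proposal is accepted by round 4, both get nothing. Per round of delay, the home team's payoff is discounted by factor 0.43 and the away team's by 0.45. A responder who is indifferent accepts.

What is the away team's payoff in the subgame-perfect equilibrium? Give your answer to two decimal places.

Round 4 (the away team proposes): the home team will accept anything ≥ 0, so the away team offers 0 and keeps 600.
Round 3 (the home team proposes): the away team can get 600 next round, worth 0.45 × 600 = 270 now; the home team offers that and keeps 330.
Round 2 (the away team proposes): the home team can get 330 next round, worth 0.43 × 330 = 141.9 now. The away team offers 141.9 and keeps 600 − 141.9 = 458.1.
Round 1 (the home team proposes): the away team can get 458.1 next round, worth 0.45 × 458.1 = 206.145 now; the home team offers that and keeps 393.855.

206.15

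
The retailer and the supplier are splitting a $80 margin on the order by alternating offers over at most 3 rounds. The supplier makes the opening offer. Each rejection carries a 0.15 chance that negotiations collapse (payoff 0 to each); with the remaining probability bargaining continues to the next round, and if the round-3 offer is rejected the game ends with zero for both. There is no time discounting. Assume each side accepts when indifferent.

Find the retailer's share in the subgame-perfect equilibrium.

Round 3 (the supplier proposes): the retailer will accept anything ≥ 0, so the supplier offers 0 and keeps 80.
Round 2 (the retailer proposes): rejecting gives the supplier an expected 0.85 × 80 = 68. The retailer offers 68 and keeps 80 − 68 = 12.
Round 1 (the supplier proposes): rejecting gives the retailer an expected 0.85 × 12 = 10.2. The supplier offers 10.2 and keeps 80 − 10.2 = 69.8.

10.2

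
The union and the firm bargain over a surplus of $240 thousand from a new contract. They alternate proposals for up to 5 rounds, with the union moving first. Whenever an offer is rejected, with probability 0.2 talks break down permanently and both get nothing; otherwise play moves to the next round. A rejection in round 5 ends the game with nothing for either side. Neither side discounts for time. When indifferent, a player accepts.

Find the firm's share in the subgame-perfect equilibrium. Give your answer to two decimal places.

Round 5 (the union proposes): rejection yields 0 for the firm; the union offers 0 and keeps 240.
Round 4 (the firm proposes): rejecting gives the union an expected 0.8 × 240 = 192; the firm offers that and keeps 48.
Round 3 (the union proposes): rejecting gives the firm an expected 0.8 × 48 = 38.4; the union offers that and keeps 201.6.
Round 2 (the firm proposes): rejecting gives the union an expected 0.8 × 201.6 = 161.28; the firm offers that and keeps 78.72.
Round 1 (the union proposes): rejecting gives the firm an expected 0.8 × 78.72 = 62.976, so the union offers 62.976, keeping 177.024.

62.98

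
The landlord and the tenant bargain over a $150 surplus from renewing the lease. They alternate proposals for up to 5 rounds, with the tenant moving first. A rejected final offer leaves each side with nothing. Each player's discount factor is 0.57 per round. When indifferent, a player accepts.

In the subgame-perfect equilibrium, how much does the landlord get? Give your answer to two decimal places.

Round 5 (the tenant proposes): the landlord will accept anything ≥ 0, so the tenant offers 0 and keeps 150.
Round 4 (the landlord proposes): the tenant can get 150 next round, worth 0.57 × 150 = 85.5 now; the landlord offers that and keeps 64.5.
Round 3 (the tenant proposes): the landlord can get 64.5 next round, worth 0.57 × 64.5 = 36.765 now. The tenant offers 36.765 and keeps 150 − 36.765 = 113.235.
Round 2 (the landlord proposes): the tenant can get 113.235 next round, worth 0.57 × 113.235 = 64.54395 now. The landlord offers 64.54395 and keeps 150 − 64.54395 = 85.45605.
Round 1 (the tenant proposes): the landlord can get 85.45605 next round, worth 0.57 × 85.45605 = 48.7099485 now, so the tenant offers 48.7099485, keeping 101.2900515.

48.71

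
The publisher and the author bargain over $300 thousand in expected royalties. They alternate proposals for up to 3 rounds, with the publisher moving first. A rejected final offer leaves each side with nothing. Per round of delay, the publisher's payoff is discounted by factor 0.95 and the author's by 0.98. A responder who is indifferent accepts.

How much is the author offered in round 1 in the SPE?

By backward induction:
Round 3 (the publisher proposes): the author will accept anything ≥ 0, so the publisher offers 0 and keeps 300.
Round 2 (the author proposes): the publisher can get 300 next round, worth 0.95 × 300 = 285 now; the author offers that and keeps 15.
Round 1 (the publisher proposes): the author can get 15 next round, worth 0.98 × 15 = 14.7 now; the publisher offers that and keeps 285.3.

14.7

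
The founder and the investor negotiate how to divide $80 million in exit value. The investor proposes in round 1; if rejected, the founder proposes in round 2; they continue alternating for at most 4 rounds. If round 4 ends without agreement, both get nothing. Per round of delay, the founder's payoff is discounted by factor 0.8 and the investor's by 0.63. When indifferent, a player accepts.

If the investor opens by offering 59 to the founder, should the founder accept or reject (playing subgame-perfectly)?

Round 4 (the founder proposes): the investor will accept anything ≥ 0, so the founder offers 0 and keeps 80.
Round 3 (the investor proposes): the founder can get 80 next round, worth 0.8 × 80 = 64 now; the investor offers that and keeps 16.
Round 2 (the founder proposes): the investor can get 16 next round, worth 0.63 × 16 = 10.08 now, so the founder offers 10.08, keeping 69.92.
So by rejecting in round 1, the founder gets 69.92 next round, worth 0.8 × 69.92 = 55.936 now.
Offer 59 ≥ 55.936, so the founder accepts.

Accept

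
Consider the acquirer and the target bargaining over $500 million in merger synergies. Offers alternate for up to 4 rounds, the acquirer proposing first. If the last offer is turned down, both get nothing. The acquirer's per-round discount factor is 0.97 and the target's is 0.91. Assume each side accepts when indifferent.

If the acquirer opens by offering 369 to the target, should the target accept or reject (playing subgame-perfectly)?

Reject

Work out the target's continuation value if the offer is rejected.
Round 4 (the target proposes): rejection yields 0 for the acquirer; the target offers 0 and keeps 500.
Round 3 (the acquirer proposes): the target can get 500 next round, worth 0.91 × 500 = 455 now. The acquirer offers 455 and keeps 500 − 455 = 45.
Round 2 (the target proposes): the acquirer can get 45 next round, worth 0.97 × 45 = 43.65 now, so the target offers 43.65, keeping 456.35.
So by rejecting in round 1, the target gets 456.35 next round, worth 0.91 × 456.35 = 415.2785 now.
Offer 369 < 415.2785, so the target rejects.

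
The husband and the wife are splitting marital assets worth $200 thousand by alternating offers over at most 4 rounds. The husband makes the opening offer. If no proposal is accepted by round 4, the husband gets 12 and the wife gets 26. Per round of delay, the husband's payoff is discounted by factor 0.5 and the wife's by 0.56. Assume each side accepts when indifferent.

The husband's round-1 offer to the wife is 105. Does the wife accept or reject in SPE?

Accept

Round 4 (the wife proposes): the husband gets 12 if talks fail, so the wife offers 12 and keeps 188.
Round 3 (the husband proposes): the wife can get 188 next round, worth 0.56 × 188 = 105.28 now; the husband offers that and keeps 94.72.
Round 2 (the wife proposes): the husband can get 94.72 next round, worth 0.5 × 94.72 = 47.36 now. The wife offers 47.36 and keeps 200 − 47.36 = 152.64.
So by rejecting in round 1, the wife gets 152.64 next round, worth 0.56 × 152.64 = 85.4784 now.
Offer 105 ≥ 85.4784, so the wife accepts.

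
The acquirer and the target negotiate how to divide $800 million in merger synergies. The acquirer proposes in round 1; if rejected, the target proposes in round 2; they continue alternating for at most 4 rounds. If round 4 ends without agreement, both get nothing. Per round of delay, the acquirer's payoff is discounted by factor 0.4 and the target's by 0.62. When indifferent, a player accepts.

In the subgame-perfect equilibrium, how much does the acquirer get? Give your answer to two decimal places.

379.39

Work backward from the last round.
Round 4 (the target proposes): the acquirer will accept anything ≥ 0, so the target offers 0 and keeps 800.
Round 3 (the acquirer proposes): the target can get 800 next round, worth 0.62 × 800 = 496 now, so the acquirer offers 496, keeping 304.
Round 2 (the target proposes): the acquirer can get 304 next round, worth 0.4 × 304 = 121.6 now. The target offers 121.6 and keeps 800 − 121.6 = 678.4.
Round 1 (the acquirer proposes): the target can get 678.4 next round, worth 0.62 × 678.4 = 420.608 now; the acquirer offers that and keeps 379.392.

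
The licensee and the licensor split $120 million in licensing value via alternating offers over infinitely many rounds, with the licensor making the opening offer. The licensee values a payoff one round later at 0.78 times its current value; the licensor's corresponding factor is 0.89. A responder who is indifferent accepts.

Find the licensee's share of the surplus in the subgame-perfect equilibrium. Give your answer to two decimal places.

In a stationary SPE each proposer offers the other exactly their discounted continuation value.
If the licensor keeps x when proposing and the licensee keeps y when proposing, then x = 120 − 0.78y and y = 120 − 0.89x.
Solving: x = 120(1 − 0.78) / (1 − 0.89·0.78) = 26.4 / 0.3058 ≈ 86.3309.
The licensee gets 120 − 86.3309 ≈ 33.6691.

33.67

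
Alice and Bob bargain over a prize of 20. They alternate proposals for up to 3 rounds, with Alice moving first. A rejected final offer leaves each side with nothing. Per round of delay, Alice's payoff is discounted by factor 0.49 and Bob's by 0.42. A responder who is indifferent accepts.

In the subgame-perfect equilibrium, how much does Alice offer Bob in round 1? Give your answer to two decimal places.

Round 3 (Alice proposes): Bob will accept anything ≥ 0, so Alice offers 0 and keeps 20.
Round 2 (Bob proposes): Alice can get 20 next round, worth 0.49 × 20 = 9.8 now; Bob offers that and keeps 10.2.
Round 1 (Alice proposes): Bob can get 10.2 next round, worth 0.42 × 10.2 = 4.284 now, so Alice offers 4.284, keeping 15.716.

4.28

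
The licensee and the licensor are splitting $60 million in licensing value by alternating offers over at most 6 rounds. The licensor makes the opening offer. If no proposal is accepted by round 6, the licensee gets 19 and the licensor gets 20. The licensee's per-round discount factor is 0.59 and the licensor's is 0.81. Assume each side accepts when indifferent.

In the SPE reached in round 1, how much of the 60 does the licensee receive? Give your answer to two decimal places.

Round 6 (the licensee proposes): the licensor gets 20 if talks fail, so the licensee offers 20 and keeps 40.
Round 5 (the licensor proposes): the licensee can get 40 next round, worth 0.59 × 40 = 23.6 now; the licensor offers that and keeps 36.4.
Round 4 (the licensee proposes): the licensor can get 36.4 next round, worth 0.81 × 36.4 = 29.484 now. The licensee offers 29.484 and keeps 60 − 29.484 = 30.516.
Round 3 (the licensor proposes): the licensee can get 30.516 next round, worth 0.59 × 30.516 = 18.00444 now, so the licensor offers 18.00444, keeping 41.99556.
Round 2 (the licensee proposes): the licensor can get 41.99556 next round, worth 0.81 × 41.99556 = 34.0164036 now. The licensee offers 34.0164036 and keeps 60 − 34.0164036 = 25.9835964.
Round 1 (the licensor proposes): the licensee can get 25.9835964 next round, worth 0.59 × 25.9835964 = 15.330321876 now; the licensor offers that and keeps 44.669678124.

15.33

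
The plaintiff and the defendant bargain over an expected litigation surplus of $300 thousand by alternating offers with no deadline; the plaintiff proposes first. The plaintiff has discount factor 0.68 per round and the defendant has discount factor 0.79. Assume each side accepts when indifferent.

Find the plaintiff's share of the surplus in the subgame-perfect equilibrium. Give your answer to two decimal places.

In a stationary SPE each proposer offers the other exactly their discounted continuation value.
If the plaintiff keeps x when proposing and the defendant keeps y when proposing, then x = 300 − 0.79y and y = 300 − 0.68x.
Solving: x = 300(1 − 0.79) / (1 − 0.68·0.79) = 63 / 0.4628 ≈ 136.1279.
The defendant gets 300 − 136.1279 ≈ 163.8721.

136.13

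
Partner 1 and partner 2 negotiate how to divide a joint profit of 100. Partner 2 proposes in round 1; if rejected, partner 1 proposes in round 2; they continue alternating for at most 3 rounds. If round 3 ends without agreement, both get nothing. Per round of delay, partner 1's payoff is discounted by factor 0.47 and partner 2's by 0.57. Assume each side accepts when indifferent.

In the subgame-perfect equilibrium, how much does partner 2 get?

Round 3 (partner 2 proposes): partner 1 will accept anything ≥ 0, so partner 2 offers 0 and keeps 100.
Round 2 (partner 1 proposes): partner 2 can get 100 next round, worth 0.57 × 100 = 57 now, so partner 1 offers 57, keeping 43.
Round 1 (partner 2 proposes): partner 1 can get 43 next round, worth 0.47 × 43 = 20.21 now. Partner 2 offers 20.21 and keeps 100 − 20.21 = 79.79.

79.79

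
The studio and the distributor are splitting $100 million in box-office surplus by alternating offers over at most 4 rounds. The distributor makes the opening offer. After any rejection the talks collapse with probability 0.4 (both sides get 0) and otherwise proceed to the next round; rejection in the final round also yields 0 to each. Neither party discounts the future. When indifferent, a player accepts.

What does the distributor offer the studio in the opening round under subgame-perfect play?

Round 4 (the studio proposes): the distributor will accept anything ≥ 0, so the studio offers 0 and keeps 100.
Round 3 (the distributor proposes): rejecting gives the studio an expected 0.6 × 100 = 60. The distributor offers 60 and keeps 100 − 60 = 40.
Round 2 (the studio proposes): rejecting gives the distributor an expected 0.6 × 40 = 24; the studio offers that and keeps 76.
Round 1 (the distributor proposes): rejecting gives the studio an expected 0.6 × 76 = 45.6; the distributor offers that and keeps 54.4.

45.6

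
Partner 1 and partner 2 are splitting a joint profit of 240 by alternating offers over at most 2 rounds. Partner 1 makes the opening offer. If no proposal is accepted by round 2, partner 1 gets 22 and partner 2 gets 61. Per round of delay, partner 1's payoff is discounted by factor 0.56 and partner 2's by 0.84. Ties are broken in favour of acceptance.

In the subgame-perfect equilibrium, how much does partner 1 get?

Round 2 (partner 2 proposes): partner 1 gets 22 if talks fail, so partner 2 offers 22 and keeps 218.
Round 1 (partner 1 proposes): partner 2 can get 218 next round, worth 0.84 × 218 = 183.12 now, so partner 1 offers 183.12, keeping 56.88.

56.88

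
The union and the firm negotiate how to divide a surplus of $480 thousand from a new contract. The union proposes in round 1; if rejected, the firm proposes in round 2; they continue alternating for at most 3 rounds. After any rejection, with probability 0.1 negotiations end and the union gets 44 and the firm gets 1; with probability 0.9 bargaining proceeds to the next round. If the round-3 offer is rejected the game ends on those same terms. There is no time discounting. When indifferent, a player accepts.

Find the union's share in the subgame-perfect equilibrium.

Round 3 (the union proposes): the firm gets 1 if talks fail, so the union offers 1 and keeps 479.
Round 2 (the firm proposes): rejecting gives the union an expected 0.9 × 479 + 0.1 × 44 = 435.5, so the firm offers 435.5, keeping 44.5.
Round 1 (the union proposes): rejecting gives the firm an expected 0.9 × 44.5 + 0.1 × 1 = 40.15. The union offers 40.15 and keeps 480 − 40.15 = 439.85.

439.85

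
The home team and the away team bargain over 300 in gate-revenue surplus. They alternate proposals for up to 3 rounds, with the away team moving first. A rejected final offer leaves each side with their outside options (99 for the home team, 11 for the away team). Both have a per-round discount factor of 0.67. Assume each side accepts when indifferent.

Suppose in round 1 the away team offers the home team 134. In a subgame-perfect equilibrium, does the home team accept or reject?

Accept

Round 3 (the away team proposes): the home team gets 99 if talks fail, so the away team offers 99 and keeps 201.
Round 2 (the home team proposes): the away team can get 201 next round, worth 0.67 × 201 = 134.67 now. The home team offers 134.67 and keeps 300 − 134.67 = 165.33.
So by rejecting in round 1, the home team gets 165.33 next round, worth 0.67 × 165.33 = 110.7711 now.
Offer 134 ≥ 110.7711, so the home team accepts.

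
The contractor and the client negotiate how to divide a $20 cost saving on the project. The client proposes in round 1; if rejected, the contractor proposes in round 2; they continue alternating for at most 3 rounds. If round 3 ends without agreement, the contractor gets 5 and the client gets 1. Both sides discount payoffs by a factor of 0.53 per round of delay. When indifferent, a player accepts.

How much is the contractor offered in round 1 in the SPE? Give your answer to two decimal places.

Round 3 (the client proposes): the contractor gets 5 if talks fail, so the client offers 5 and keeps 15.
Round 2 (the contractor proposes): the client can get 15 next round, worth 0.53 × 15 = 7.95 now, so the contractor offers 7.95, keeping 12.05.
Round 1 (the client proposes): the contractor can get 12.05 next round, worth 0.53 × 12.05 = 6.3865 now. The client offers 6.3865 and keeps 20 − 6.3865 = 13.6135.

6.39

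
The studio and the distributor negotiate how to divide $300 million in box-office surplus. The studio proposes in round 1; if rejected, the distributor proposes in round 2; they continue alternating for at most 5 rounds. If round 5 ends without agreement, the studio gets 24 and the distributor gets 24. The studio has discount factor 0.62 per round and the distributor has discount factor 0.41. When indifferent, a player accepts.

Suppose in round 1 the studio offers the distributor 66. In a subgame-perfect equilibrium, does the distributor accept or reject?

Accept

Round 5 (the studio proposes): the distributor gets 24 if talks fail, so the studio offers 24 and keeps 276.
Round 4 (the distributor proposes): the studio can get 276 next round, worth 0.62 × 276 = 171.12 now, so the distributor offers 171.12, keeping 128.88.
Round 3 (the studio proposes): the distributor can get 128.88 next round, worth 0.41 × 128.88 = 52.8408 now; the studio offers that and keeps 247.1592.
Round 2 (the distributor proposes): the studio can get 247.1592 next round, worth 0.62 × 247.1592 = 153.238704 now, so the distributor offers 153.238704, keeping 146.761296.
So by rejecting in round 1, the distributor gets 146.761296 next round, worth 0.41 × 146.761296 = 60.17213136 now.
Offer 66 ≥ 60.17213136, so the distributor accepts.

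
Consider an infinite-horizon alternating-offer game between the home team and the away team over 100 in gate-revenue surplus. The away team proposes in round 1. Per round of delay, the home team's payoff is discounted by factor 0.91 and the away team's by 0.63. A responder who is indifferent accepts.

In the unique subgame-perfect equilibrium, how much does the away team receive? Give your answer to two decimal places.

When the away team proposes, the home team accepts any offer worth at least 0.91 times what the home team would get by proposing next round; and vice versa.
This gives x = 100 − 0.91y and y = 100 − 0.63x, where x and y are each side's share when it proposes.
Hence (1 − 0.91·0.63)x = 100(1 − 0.91), i.e. 0.4267·x = 9.
x ≈ 21.0921; the home team's share is 100 − x ≈ 78.9079.

21.09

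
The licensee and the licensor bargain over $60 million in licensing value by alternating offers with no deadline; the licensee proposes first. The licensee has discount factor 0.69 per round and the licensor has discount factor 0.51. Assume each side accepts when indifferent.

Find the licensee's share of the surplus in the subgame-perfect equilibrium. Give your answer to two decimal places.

45.36

Let x be the licensee's share when the licensee proposes and y be the licensor's share when the licensor proposes.
The licensor accepts iff offered ≥ 0.51·y, so x = 60 − 0.51y. Symmetrically y = 60 − 0.69x.
Substituting: x = 60 − 0.51(60 − 0.69x), giving x(1 − 0.69·0.51) = 60(1 − 0.51).
So x = 60 × 0.49 / 0.6481 ≈ 45.3634, and the licensor receives 60 − x ≈ 14.6366.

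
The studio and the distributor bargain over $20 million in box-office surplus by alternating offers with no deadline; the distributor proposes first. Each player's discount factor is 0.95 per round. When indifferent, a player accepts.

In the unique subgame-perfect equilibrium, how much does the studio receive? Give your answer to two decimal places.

Let x be the distributor's share when the distributor proposes and y be the studio's share when the studio proposes.
The studio accepts iff offered ≥ 0.95·y, so x = 20 − 0.95y. Symmetrically y = 20 − 0.95x.
Substituting: x = 20 − 0.95(20 − 0.95x), giving x(1 − 0.95·0.95) = 20(1 − 0.95).
So x = 20 × 0.05 / 0.0975 ≈ 10.2564, and the studio receives 20 − x ≈ 9.7436.

9.74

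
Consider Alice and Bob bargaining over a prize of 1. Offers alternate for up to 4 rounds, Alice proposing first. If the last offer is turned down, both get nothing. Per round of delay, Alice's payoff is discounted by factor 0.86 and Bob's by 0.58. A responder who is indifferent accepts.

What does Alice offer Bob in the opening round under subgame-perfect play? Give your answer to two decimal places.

Round 4 (Bob proposes): rejection yields 0 for Alice; Bob offers 0 and keeps 1.
Round 3 (Alice proposes): Bob can get 1 next round, worth 0.58 × 1 = 0.58 now; Alice offers that and keeps 0.42.
Round 2 (Bob proposes): Alice can get 0.42 next round, worth 0.86 × 0.42 = 0.3612 now. Bob offers 0.3612 and keeps 1 − 0.3612 = 0.6388.
Round 1 (Alice proposes): Bob can get 0.6388 next round, worth 0.58 × 0.6388 = 0.370504 now; Alice offers that and keeps 0.629496.

0.37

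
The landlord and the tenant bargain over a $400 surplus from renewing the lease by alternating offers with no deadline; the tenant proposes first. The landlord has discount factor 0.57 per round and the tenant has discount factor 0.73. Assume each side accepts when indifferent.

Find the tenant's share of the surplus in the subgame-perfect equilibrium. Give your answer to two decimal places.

294.57

In a stationary SPE each proposer offers the other exactly their discounted continuation value.
If the tenant keeps x when proposing and the landlord keeps y when proposing, then x = 400 − 0.57y and y = 400 − 0.73x.
Solving: x = 400(1 − 0.57) / (1 − 0.73·0.57) = 172 / 0.5839 ≈ 294.5710.
The landlord gets 400 − 294.5710 ≈ 105.4290.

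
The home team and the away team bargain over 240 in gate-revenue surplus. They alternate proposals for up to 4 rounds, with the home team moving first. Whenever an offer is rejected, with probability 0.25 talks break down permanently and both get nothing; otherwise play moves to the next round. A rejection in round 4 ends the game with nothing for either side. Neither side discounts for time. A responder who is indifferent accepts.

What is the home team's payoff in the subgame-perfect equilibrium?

93.75

By backward induction:
Round 4 (the away team proposes): the home team will accept anything ≥ 0, so the away team offers 0 and keeps 240.
Round 3 (the home team proposes): rejecting gives the away team an expected 0.75 × 240 = 180. The home team offers 180 and keeps 240 − 180 = 60.
Round 2 (the away team proposes): rejecting gives the home team an expected 0.75 × 60 = 45; the away team offers that and keeps 195.
Round 1 (the home team proposes): rejecting gives the away team an expected 0.75 × 195 = 146.25, so the home team offers 146.25, keeping 93.75.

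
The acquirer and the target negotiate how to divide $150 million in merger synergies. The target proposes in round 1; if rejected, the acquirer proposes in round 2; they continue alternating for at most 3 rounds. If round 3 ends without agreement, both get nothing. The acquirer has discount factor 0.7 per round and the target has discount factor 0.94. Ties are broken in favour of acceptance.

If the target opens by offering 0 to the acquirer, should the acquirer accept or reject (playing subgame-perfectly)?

Reject

Round 3 (the target proposes): the acquirer will accept anything ≥ 0, so the target offers 0 and keeps 150.
Round 2 (the acquirer proposes): the target can get 150 next round, worth 0.94 × 150 = 141 now, so the acquirer offers 141, keeping 9.
So by rejecting in round 1, the acquirer gets 9 next round, worth 0.7 × 9 = 6.3 now.
Offer 0 < 6.3, so the acquirer rejects.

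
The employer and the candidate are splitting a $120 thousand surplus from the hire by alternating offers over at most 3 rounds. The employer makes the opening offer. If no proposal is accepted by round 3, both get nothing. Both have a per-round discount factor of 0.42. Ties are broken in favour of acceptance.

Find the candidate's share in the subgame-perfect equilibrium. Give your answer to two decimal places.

Round 3 (the employer proposes): rejection yields 0 for the candidate; the employer offers 0 and keeps 120.
Round 2 (the candidate proposes): the employer can get 120 next round, worth 0.42 × 120 = 50.4 now. The candidate offers 50.4 and keeps 120 − 50.4 = 69.6.
Round 1 (the employer proposes): the candidate can get 69.6 next round, worth 0.42 × 69.6 = 29.232 now. The employer offers 29.232 and keeps 120 − 29.232 = 90.768.

29.23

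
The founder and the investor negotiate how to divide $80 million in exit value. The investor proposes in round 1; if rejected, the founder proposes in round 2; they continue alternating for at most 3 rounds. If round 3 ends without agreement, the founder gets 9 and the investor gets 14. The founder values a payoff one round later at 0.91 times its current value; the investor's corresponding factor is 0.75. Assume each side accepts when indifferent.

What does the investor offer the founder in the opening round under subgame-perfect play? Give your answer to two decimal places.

Round 3 (the investor proposes): the founder gets 9 if talks fail, so the investor offers 9 and keeps 71.
Round 2 (the founder proposes): the investor can get 71 next round, worth 0.75 × 71 = 53.25 now, so the founder offers 53.25, keeping 26.75.
Round 1 (the investor proposes): the founder can get 26.75 next round, worth 0.91 × 26.75 = 24.3425 now; the investor offers that and keeps 55.6575.

24.34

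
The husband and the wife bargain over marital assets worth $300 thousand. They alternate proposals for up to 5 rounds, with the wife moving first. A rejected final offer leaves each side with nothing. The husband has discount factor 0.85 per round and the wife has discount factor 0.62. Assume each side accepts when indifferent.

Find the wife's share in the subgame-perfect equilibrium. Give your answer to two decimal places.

152.03

By backward induction:
Round 5 (the wife proposes): rejection yields 0 for the husband; the wife offers 0 and keeps 300.
Round 4 (the husband proposes): the wife can get 300 next round, worth 0.62 × 300 = 186 now, so the husband offers 186, keeping 114.
Round 3 (the wife proposes): the husband can get 114 next round, worth 0.85 × 114 = 96.9 now. The wife offers 96.9 and keeps 300 − 96.9 = 203.1.
Round 2 (the husband proposes): the wife can get 203.1 next round, worth 0.62 × 203.1 = 125.922 now. The husband offers 125.922 and keeps 300 − 125.922 = 174.078.
Round 1 (the wife proposes): the husband can get 174.078 next round, worth 0.85 × 174.078 = 147.9663 now; the wife offers that and keeps 152.0337.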